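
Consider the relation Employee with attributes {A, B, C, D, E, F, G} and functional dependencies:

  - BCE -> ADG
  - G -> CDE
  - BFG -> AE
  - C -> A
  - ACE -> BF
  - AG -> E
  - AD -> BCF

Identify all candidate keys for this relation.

(G), (C, E), (A, D, E)

{G}⁺: G→CDE adds C, D, E; C→A adds A; ACE→BF adds B, F → {A, B, C, D, E, F, G}.
{C, E}⁺: C→A adds A; ACE→BF adds B, F; BCE→ADG adds D, G → {A, B, C, D, E, F, G}. Minimal: {E}⁺ = {E}; {C}⁺ = {A, C} — none reach the full schema.
{A, D, E}⁺: AD→BCF adds B, C, F; BCE→ADG adds G → {A, B, C, D, E, F, G}. Minimal: {D, E}⁺ = {D, E}; {A, E}⁺ = {A, E}; {A, D}⁺ = {A, B, C, D, F} — none reach the full schema.
Any other superkey contains one of these as a subset, so there are no further candidate keys.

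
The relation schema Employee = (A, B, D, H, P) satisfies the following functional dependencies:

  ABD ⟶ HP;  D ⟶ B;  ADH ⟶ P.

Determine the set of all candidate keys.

{A, D}

Attributes A, D never appear on any right-hand side, so every candidate key must contain {A, D}.
{A, D}⁺ = {A, B, D, H, P}, which is all of the schema, so {A, D} is the only candidate key.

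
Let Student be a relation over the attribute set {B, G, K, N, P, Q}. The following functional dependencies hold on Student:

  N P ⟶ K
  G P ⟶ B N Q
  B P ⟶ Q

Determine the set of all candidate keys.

{G, P}

Attributes G, P never appear on any right-hand side, so every candidate key must contain {G, P}.
{G, P}⁺ = {B, G, K, N, P, Q}, which is all of the schema, so {G, P} is the only candidate key.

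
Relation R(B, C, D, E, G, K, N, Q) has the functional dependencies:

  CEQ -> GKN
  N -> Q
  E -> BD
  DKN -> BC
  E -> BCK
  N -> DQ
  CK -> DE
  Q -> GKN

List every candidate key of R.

{N}⁺: N→Q adds Q; N→DQ adds D; Q→GKN adds G, K; DKN→BC adds B, C; CK→DE adds E → {B, C, D, E, G, K, N, Q}.
{Q}⁺: Q→GKN adds G, K, N; N→DQ adds D; DKN→BC adds B, C; CK→DE adds E → {B, C, D, E, G, K, N, Q}.

{N}; {Q}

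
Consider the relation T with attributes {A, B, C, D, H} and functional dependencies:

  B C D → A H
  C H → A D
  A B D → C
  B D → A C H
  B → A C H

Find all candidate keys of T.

Attribute B never appears on the right-hand side of any dependency, so B must belong to every candidate key.
{B}⁺ = {A, B, C, D, H}, which is all of the schema, so {B} is the only candidate key.

(B)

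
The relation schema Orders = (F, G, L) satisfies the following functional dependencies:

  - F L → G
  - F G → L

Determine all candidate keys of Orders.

{F, G}; {F, L}

Attribute F never appears on the right-hand side of any dependency, so F must belong to every candidate key.
{F}⁺ = {F}, which is not all of the schema, so we must add further attributes.
{F, G}⁺: FG→L adds L → {F, G, L}.
{F, L}⁺: FL→G adds G → {F, G, L}.
Any other superkey contains one of these as a subset, so there are no further candidate keys.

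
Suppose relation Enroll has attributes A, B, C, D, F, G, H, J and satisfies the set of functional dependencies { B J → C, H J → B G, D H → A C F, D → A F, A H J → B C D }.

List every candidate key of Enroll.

(A, H, J); (D, H, J)

Attributes H, J never appear on any right-hand side, so every candidate key must contain {H, J}.
{H, J}⁺ = {B, C, G, H, J}, which is not all of the schema, so we must add further attributes.
{A, H, J}⁺: HJ→BG adds B, G; AHJ→BCD adds C, D; DH→ACF adds F → {A, B, C, D, F, G, H, J}.
{D, H, J}⁺: HJ→BG adds B, G; DH→ACF adds A, C, F → {A, B, C, D, F, G, H, J}.
Any other superkey contains one of these as a subset, so there are no further candidate keys.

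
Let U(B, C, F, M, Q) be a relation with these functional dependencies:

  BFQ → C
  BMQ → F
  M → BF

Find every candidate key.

Attributes M, Q never appear on any right-hand side, so every candidate key must contain {M, Q}.
{M, Q}⁺ = {B, C, F, M, Q}, which is all of the schema, so {M, Q} is the only candidate key.

MQ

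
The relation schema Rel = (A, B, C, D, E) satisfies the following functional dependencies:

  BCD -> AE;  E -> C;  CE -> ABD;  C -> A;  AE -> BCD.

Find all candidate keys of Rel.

{E}; {B, C, D}

{E}⁺: E→C adds C; CE→ABD adds A, B, D → {A, B, C, D, E}.
{B, C, D}⁺: BCD→AE adds A, E → {A, B, C, D, E}. Minimal: {C, D}⁺ = {A, C, D}; {B, D}⁺ = {B, D}; {B, C}⁺ = {A, B, C} — none reach the full schema.
Any other superkey contains one of these as a subset, so there are no further candidate keys.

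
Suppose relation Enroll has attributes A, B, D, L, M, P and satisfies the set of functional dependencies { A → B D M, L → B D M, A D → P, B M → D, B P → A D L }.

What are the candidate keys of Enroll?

{A}; {B, P}; {L, P}

{A}⁺: A→BDM adds B, D, M; AD→P adds P; BP→ADL adds L → {A, B, D, L, M, P}.
{B, P}⁺: BP→ADL adds A, D, L; A→BDM adds M → {A, B, D, L, M, P}. Minimal: {P}⁺ = {P}; {B}⁺ = {B} — none reach the full schema.
{L, P}⁺: L→BDM adds B, D, M; BP→ADL adds A → {A, B, D, L, M, P}. Minimal: {P}⁺ = {P}; {L}⁺ = {B, D, L, M} — none reach the full schema.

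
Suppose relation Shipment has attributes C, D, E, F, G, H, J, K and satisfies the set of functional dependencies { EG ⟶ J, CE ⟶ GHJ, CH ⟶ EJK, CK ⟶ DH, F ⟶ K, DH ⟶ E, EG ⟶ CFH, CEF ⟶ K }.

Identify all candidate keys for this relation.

{C, E}⁺: CE→GHJ adds G, H, J; CH→EJK adds K; CK→DH adds D; EG→CFH adds F → {C, D, E, F, G, H, J, K}. Minimal: {E}⁺ = {E}; {C}⁺ = {C} — none reach the full schema.
{C, F}⁺: F→K adds K; CK→DH adds D, H; DH→E adds E; CE→GHJ adds G, J → {C, D, E, F, G, H, J, K}. Minimal: {F}⁺ = {F, K}; {C}⁺ = {C} — none reach the full schema.
{C, H}⁺: CH→EJK adds E, J, K; CK→DH adds D; CE→GHJ adds G; EG→CFH adds F → {C, D, E, F, G, H, J, K}. Minimal: {H}⁺ = {H}; {C}⁺ = {C} — none reach the full schema.
{C, K}⁺: CK→DH adds D, H; DH→E adds E; CE→GHJ adds G, J; EG→CFH adds F → {C, D, E, F, G, H, J, K}. Minimal: {K}⁺ = {K}; {C}⁺ = {C} — none reach the full schema.
{E, G}⁺: EG→J adds J; EG→CFH adds C, F, H; CEF→K adds K; CK→DH adds D → {C, D, E, F, G, H, J, K}. Minimal: {G}⁺ = {G}; {E}⁺ = {E} — none reach the full schema.
{D, G, H}⁺: DH→E adds E; EG→CFH adds C, F; CEF→K adds K; EG→J adds J → {C, D, E, F, G, H, J, K}. Minimal: {G, H}⁺ = {G, H}; {D, H}⁺ = {D, E, H}; {D, G}⁺ = {D, G} — none reach the full schema.
Any other superkey contains one of these as a subset, so there are no further candidate keys.

CE; CF; CH; CK; EG; DGH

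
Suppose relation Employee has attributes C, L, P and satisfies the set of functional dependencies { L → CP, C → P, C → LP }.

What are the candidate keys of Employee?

{C}⁺: C→P adds P; C→LP adds L → {C, L, P}.
{L}⁺: L→CP adds C, P → {C, L, P}.

(C), (L)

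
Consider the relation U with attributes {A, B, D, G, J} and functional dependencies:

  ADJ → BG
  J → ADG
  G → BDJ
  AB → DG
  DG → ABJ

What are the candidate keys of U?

{G}, {J}, {A, B}

{G}⁺: G→BDJ adds B, D, J; DG→ABJ adds A → {A, B, D, G, J}.
{J}⁺: J→ADG adds A, D, G; G→BDJ adds B → {A, B, D, G, J}.
{A, B}⁺: AB→DG adds D, G; DG→ABJ adds J → {A, B, D, G, J}. Minimal: {B}⁺ = {B}; {A}⁺ = {A} — none reach the full schema.
Any other superkey contains one of these as a subset, so there are no further candidate keys.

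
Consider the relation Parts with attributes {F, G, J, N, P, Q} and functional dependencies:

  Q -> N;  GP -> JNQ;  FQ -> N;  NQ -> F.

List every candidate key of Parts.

Attributes G, P never appear on any right-hand side, so every candidate key must contain {G, P}.
{G, P}⁺ = {F, G, J, N, P, Q}, which is all of the schema, so {G, P} is the only candidate key.

(G, P)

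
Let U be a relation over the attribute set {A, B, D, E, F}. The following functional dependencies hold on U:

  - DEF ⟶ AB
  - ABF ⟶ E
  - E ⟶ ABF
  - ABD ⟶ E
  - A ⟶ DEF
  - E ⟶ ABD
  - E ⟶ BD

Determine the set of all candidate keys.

{A}⁺: A→DEF adds D, E, F; E→ABD adds B → {A, B, D, E, F}.
{E}⁺: E→ABF adds A, B, F; A→DEF adds D → {A, B, D, E, F}.
Any other superkey contains one of these as a subset, so there are no further candidate keys.

{A}, {E}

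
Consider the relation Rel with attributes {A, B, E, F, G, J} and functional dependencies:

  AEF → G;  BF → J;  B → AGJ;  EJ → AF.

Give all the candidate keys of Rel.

{B, E}

Attributes B, E never appear on any right-hand side, so every candidate key must contain {B, E}.
{B, E}⁺ = {A, B, E, F, G, J}, which is all of the schema, so {B, E} is the only candidate key.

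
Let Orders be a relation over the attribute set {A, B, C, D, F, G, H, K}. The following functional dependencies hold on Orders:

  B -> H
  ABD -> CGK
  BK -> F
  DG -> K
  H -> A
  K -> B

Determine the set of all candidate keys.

{B, D}; {D, G}; {D, K}

Attribute D never appears on the right-hand side of any dependency, so D must belong to every candidate key.
{D}⁺ = {D}, which is not all of the schema, so we must add further attributes.
{B, D}⁺: B→H adds H; H→A adds A; ABD→CGK adds C, G, K; BK→F adds F → {A, B, C, D, F, G, H, K}. Minimal: {D}⁺ = {D}; {B}⁺ = {A, B, H} — none reach the full schema.
{D, G}⁺: DG→K adds K; K→B adds B; B→H adds H; BK→F adds F; H→A adds A; ABD→CGK adds C → {A, B, C, D, F, G, H, K}. Minimal: {G}⁺ = {G}; {D}⁺ = {D} — none reach the full schema.
{D, K}⁺: K→B adds B; B→H adds H; BK→F adds F; H→A adds A; ABD→CGK adds C, G → {A, B, C, D, F, G, H, K}. Minimal: {K}⁺ = {A, B, F, H, K}; {D}⁺ = {D} — none reach the full schema.
Any other superkey contains one of these as a subset, so there are no further candidate keys.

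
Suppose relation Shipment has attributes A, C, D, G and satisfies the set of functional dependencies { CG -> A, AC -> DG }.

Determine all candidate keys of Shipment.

Attribute C never appears on the right-hand side of any dependency, so C must belong to every candidate key.
{C}⁺ = {C}, which is not all of the schema, so we must add further attributes.
{A, C}⁺: AC→DG adds D, G → {A, C, D, G}. Minimal: {C}⁺ = {C}; {A}⁺ = {A} — none reach the full schema.
{C, G}⁺: CG→A adds A; AC→DG adds D → {A, C, D, G}. Minimal: {G}⁺ = {G}; {C}⁺ = {C} — none reach the full schema.

{A, C}, {C, G}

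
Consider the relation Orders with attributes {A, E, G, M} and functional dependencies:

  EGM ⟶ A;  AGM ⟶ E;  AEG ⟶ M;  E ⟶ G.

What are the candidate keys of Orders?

{A, E}⁺: E→G adds G; AEG→M adds M → {A, E, G, M}. Minimal: {E}⁺ = {E, G}; {A}⁺ = {A} — none reach the full schema.
{E, M}⁺: E→G adds G; EGM→A adds A → {A, E, G, M}. Minimal: {M}⁺ = {M}; {E}⁺ = {E, G} — none reach the full schema.
{A, G, M}⁺: AGM→E adds E → {A, E, G, M}. Minimal: {G, M}⁺ = {G, M}; {A, M}⁺ = {A, M}; {A, G}⁺ = {A, G} — none reach the full schema.

AE; EM; AGM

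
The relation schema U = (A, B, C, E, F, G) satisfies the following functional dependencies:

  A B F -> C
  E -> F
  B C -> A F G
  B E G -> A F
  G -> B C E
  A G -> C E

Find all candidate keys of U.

{G}⁺: G→BCE adds B, C, E; E→F adds F; BC→AFG adds A → {A, B, C, E, F, G}.
{B, C}⁺: BC→AFG adds A, F, G; G→BCE adds E → {A, B, C, E, F, G}.
{A, B, E}⁺: E→F adds F; ABF→C adds C; BC→AFG adds G → {A, B, C, E, F, G}.
{A, B, F}⁺: ABF→C adds C; BC→AFG adds G; G→BCE adds E → {A, B, C, E, F, G}.

{G}; {B, C}; {A, B, E}; {A, B, F}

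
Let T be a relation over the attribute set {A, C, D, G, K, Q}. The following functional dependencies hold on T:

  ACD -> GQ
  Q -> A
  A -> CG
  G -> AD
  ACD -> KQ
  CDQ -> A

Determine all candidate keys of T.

{A}⁺: A→CG adds C, G; G→AD adds D; ACD→KQ adds K, Q → {A, C, D, G, K, Q}.
{G}⁺: G→AD adds A, D; A→CG adds C; ACD→KQ adds K, Q → {A, C, D, G, K, Q}.
{Q}⁺: Q→A adds A; A→CG adds C, G; G→AD adds D; ACD→KQ adds K → {A, C, D, G, K, Q}.

A; G; Q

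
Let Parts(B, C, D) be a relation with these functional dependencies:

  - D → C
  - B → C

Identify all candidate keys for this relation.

BD

Attributes B, D never appear on any right-hand side, so every candidate key must contain {B, D}.
{B, D}⁺ = {B, C, D}, which is all of the schema, so {B, D} is the only candidate key.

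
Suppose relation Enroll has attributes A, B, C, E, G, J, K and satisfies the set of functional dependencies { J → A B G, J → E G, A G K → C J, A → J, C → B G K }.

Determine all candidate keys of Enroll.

AC; AK; CJ; JK

{A, C}⁺: A→J adds J; C→BGK adds B, G, K; J→EG adds E → {A, B, C, E, G, J, K}. Minimal: {C}⁺ = {B, C, G, K}; {A}⁺ = {A, B, E, G, J} — none reach the full schema.
{A, K}⁺: A→J adds J; J→ABG adds B, G; J→EG adds E; AGK→CJ adds C → {A, B, C, E, G, J, K}. Minimal: {K}⁺ = {K}; {A}⁺ = {A, B, E, G, J} — none reach the full schema.
{C, J}⁺: J→ABG adds A, B, G; J→EG adds E; C→BGK adds K → {A, B, C, E, G, J, K}. Minimal: {J}⁺ = {A, B, E, G, J}; {C}⁺ = {B, C, G, K} — none reach the full schema.
{J, K}⁺: J→ABG adds A, B, G; J→EG adds E; AGK→CJ adds C → {A, B, C, E, G, J, K}. Minimal: {K}⁺ = {K}; {J}⁺ = {A, B, E, G, J} — none reach the full schema.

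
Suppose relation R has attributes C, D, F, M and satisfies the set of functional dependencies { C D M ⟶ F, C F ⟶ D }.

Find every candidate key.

CDM; CFM

Attributes C, M never appear on any right-hand side, so every candidate key must contain {C, M}.
{C, M}⁺ = {C, M}, which is not all of the schema, so we must add further attributes.
{C, D, M}⁺: CDM→F adds F → {C, D, F, M}. Minimal: {D, M}⁺ = {D, M}; {C, M}⁺ = {C, M}; {C, D}⁺ = {C, D} — none reach the full schema.
{C, F, M}⁺: CF→D adds D → {C, D, F, M}. Minimal: {F, M}⁺ = {F, M}; {C, M}⁺ = {C, M}; {C, F}⁺ = {C, D, F} — none reach the full schema.
Any other superkey contains one of these as a subset, so there are no further candidate keys.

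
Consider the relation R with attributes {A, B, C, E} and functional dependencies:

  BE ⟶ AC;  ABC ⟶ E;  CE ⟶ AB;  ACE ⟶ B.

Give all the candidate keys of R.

{B, E}; {C, E}; {A, B, C}

{B, E}⁺: BE→AC adds A, C → {A, B, C, E}. Minimal: {E}⁺ = {E}; {B}⁺ = {B} — none reach the full schema.
{C, E}⁺: CE→AB adds A, B → {A, B, C, E}. Minimal: {E}⁺ = {E}; {C}⁺ = {C} — none reach the full schema.
{A, B, C}⁺: ABC→E adds E → {A, B, C, E}. Minimal: {B, C}⁺ = {B, C}; {A, C}⁺ = {A, C}; {A, B}⁺ = {A, B} — none reach the full schema.
Any other superkey contains one of these as a subset, so there are no further candidate keys.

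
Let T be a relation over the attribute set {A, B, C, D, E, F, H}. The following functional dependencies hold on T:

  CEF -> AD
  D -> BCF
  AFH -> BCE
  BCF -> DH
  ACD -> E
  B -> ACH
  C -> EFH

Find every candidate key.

(B), (C), (D), (A, F, H)

{B}⁺: B→ACH adds A, C, H; C→EFH adds E, F; CEF→AD adds D → {A, B, C, D, E, F, H}.
{C}⁺: C→EFH adds E, F, H; CEF→AD adds A, D; D→BCF adds B → {A, B, C, D, E, F, H}.
{D}⁺: D→BCF adds B, C, F; BCF→DH adds H; B→ACH adds A; C→EFH adds E → {A, B, C, D, E, F, H}.
{A, F, H}⁺: AFH→BCE adds B, C, E; BCF→DH adds D → {A, B, C, D, E, F, H}. Minimal: {F, H}⁺ = {F, H}; {A, H}⁺ = {A, H}; {A, F}⁺ = {A, F} — none reach the full schema.
Any other superkey contains one of these as a subset, so there are no further candidate keys.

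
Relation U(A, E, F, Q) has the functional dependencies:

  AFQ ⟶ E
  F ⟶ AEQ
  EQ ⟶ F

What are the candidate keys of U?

{F}⁺: F→AEQ adds A, E, Q → {A, E, F, Q}.
{E, Q}⁺: EQ→F adds F; F→AEQ adds A → {A, E, F, Q}. Minimal: {Q}⁺ = {Q}; {E}⁺ = {E} — none reach the full schema.

{F}, {E, Q}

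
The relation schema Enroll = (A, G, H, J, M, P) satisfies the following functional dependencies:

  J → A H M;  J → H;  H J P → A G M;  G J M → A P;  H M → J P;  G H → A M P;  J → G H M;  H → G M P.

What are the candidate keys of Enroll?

H, J

{H}⁺: H→GMP adds G, M, P; HM→JP adds J; GH→AMP adds A → {A, G, H, J, M, P}.
{J}⁺: J→AHM adds A, H, M; HM→JP adds P; J→GHM adds G → {A, G, H, J, M, P}.
Any other superkey contains one of these as a subset, so there are no further candidate keys.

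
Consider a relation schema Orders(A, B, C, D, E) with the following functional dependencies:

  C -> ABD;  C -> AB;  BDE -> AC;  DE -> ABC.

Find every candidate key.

Attribute E never appears on the right-hand side of any dependency, so E must belong to every candidate key.
{E}⁺ = {E}, which is not all of the schema, so we must add further attributes.
{C, E}⁺: C→ABD adds A, B, D → {A, B, C, D, E}. Minimal: {E}⁺ = {E}; {C}⁺ = {A, B, C, D} — none reach the full schema.
{D, E}⁺: DE→ABC adds A, B, C → {A, B, C, D, E}. Minimal: {E}⁺ = {E}; {D}⁺ = {D} — none reach the full schema.
Any other superkey contains one of these as a subset, so there are no further candidate keys.

CE; DE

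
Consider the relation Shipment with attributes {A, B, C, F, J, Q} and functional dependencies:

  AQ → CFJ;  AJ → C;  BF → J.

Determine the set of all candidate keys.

(A, B, Q)

{A, B, Q}⁺: AQ→CFJ adds C, F, J → {A, B, C, F, J, Q}.
No other minimal superkey exists.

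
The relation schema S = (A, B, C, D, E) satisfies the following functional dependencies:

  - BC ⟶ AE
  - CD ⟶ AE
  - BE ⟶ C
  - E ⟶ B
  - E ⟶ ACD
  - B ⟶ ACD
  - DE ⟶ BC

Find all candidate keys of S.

{B}⁺: B→ACD adds A, C, D; BC→AE adds E → {A, B, C, D, E}.
{E}⁺: E→B adds B; E→ACD adds A, C, D → {A, B, C, D, E}.
{C, D}⁺: CD→AE adds A, E; E→B adds B → {A, B, C, D, E}.
Any other superkey contains one of these as a subset, so there are no further candidate keys.

B, E, CD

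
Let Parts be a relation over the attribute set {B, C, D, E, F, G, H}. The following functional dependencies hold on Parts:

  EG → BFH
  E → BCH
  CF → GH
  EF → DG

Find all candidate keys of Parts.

Attribute E never appears on the right-hand side of any dependency, so E must belong to every candidate key.
{E}⁺ = {B, C, E, H}, which is not all of the schema, so we must add further attributes.
{E, F}⁺: E→BCH adds B, C, H; CF→GH adds G; EF→DG adds D → {B, C, D, E, F, G, H}. Minimal: {F}⁺ = {F}; {E}⁺ = {B, C, E, H} — none reach the full schema.
{E, G}⁺: EG→BFH adds B, F, H; E→BCH adds C; EF→DG adds D → {B, C, D, E, F, G, H}. Minimal: {G}⁺ = {G}; {E}⁺ = {B, C, E, H} — none reach the full schema.

EF; EG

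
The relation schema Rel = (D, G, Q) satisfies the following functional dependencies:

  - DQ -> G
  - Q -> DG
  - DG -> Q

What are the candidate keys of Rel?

Q, DG

{Q}⁺: Q→DG adds D, G → {D, G, Q}.
{D, G}⁺: DG→Q adds Q → {D, G, Q}. Minimal: {G}⁺ = {G}; {D}⁺ = {D} — none reach the full schema.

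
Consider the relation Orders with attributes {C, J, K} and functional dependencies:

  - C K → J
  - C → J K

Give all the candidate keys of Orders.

{C}⁺: C→JK adds J, K → {C, J, K}.

C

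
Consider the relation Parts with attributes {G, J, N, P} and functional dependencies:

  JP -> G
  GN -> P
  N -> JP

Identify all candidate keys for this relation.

{N}⁺: N→JP adds J, P; JP→G adds G → {G, J, N, P}.
No other minimal superkey exists.

{N}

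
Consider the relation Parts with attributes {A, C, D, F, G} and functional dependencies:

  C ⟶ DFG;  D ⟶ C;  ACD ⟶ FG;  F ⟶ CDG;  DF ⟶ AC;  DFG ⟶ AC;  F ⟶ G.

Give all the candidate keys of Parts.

{C}, {D}, {F}

{C}⁺: C→DFG adds D, F, G; DF→AC adds A → {A, C, D, F, G}.
{D}⁺: D→C adds C; C→DFG adds F, G; DF→AC adds A → {A, C, D, F, G}.
{F}⁺: F→CDG adds C, D, G; DF→AC adds A → {A, C, D, F, G}.
Any other superkey contains one of these as a subset, so there are no further candidate keys.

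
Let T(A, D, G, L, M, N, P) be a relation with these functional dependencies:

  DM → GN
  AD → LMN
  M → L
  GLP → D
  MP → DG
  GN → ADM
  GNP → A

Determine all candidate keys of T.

{M, P}, {A, D, P}, {G, N, P}, {A, G, L, P}

Attribute P never appears on the right-hand side of any dependency, so P must belong to every candidate key.
{P}⁺ = {P}, which is not all of the schema, so we must add further attributes.
{M, P}⁺: M→L adds L; MP→DG adds D, G; DM→GN adds N; GN→ADM adds A → {A, D, G, L, M, N, P}. Minimal: {P}⁺ = {P}; {M}⁺ = {L, M} — none reach the full schema.
{A, D, P}⁺: AD→LMN adds L, M, N; MP→DG adds G → {A, D, G, L, M, N, P}. Minimal: {D, P}⁺ = {D, P}; {A, P}⁺ = {A, P}; {A, D}⁺ = {A, D, G, L, M, N} — none reach the full schema.
{G, N, P}⁺: GN→ADM adds A, D, M; AD→LMN adds L → {A, D, G, L, M, N, P}. Minimal: {N, P}⁺ = {N, P}; {G, P}⁺ = {G, P}; {G, N}⁺ = {A, D, G, L, M, N} — none reach the full schema.
{A, G, L, P}⁺: GLP→D adds D; AD→LMN adds M, N → {A, D, G, L, M, N, P}. Minimal: {G, L, P}⁺ = {D, G, L, P}; {A, L, P}⁺ = {A, L, P}; {A, G, P}⁺ = {A, G, P}; … — none reach the full schema.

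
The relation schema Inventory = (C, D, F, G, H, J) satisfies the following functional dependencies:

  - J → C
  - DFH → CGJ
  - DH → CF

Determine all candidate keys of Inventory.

Attributes D, H never appear on any right-hand side, so every candidate key must contain {D, H}.
{D, H}⁺ = {C, D, F, G, H, J}, which is all of the schema, so {D, H} is the only candidate key.

{D, H}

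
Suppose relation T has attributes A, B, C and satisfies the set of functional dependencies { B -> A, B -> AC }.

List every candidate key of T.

(B)

Attribute B never appears on the right-hand side of any dependency, so B must belong to every candidate key.
{B}⁺ = {A, B, C}, which is all of the schema, so {B} is the only candidate key.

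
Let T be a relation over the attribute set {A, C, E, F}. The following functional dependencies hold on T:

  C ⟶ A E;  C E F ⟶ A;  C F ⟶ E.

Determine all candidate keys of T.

(C, F)

Attributes C, F never appear on any right-hand side, so every candidate key must contain {C, F}.
{C, F}⁺ = {A, C, E, F}, which is all of the schema, so {C, F} is the only candidate key.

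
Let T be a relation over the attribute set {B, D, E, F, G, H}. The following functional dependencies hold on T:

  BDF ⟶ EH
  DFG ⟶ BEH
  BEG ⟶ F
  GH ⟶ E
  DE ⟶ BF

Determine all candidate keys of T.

{D, E, G}⁺: DE→BF adds B, F; BDF→EH adds H → {B, D, E, F, G, H}. Minimal: {E, G}⁺ = {E, G}; {D, G}⁺ = {D, G}; {D, E}⁺ = {B, D, E, F, H} — none reach the full schema.
{D, F, G}⁺: DFG→BEH adds B, E, H → {B, D, E, F, G, H}. Minimal: {F, G}⁺ = {F, G}; {D, G}⁺ = {D, G}; {D, F}⁺ = {D, F} — none reach the full schema.
{D, G, H}⁺: GH→E adds E; DE→BF adds B, F → {B, D, E, F, G, H}. Minimal: {G, H}⁺ = {E, G, H}; {D, H}⁺ = {D, H}; {D, G}⁺ = {D, G} — none reach the full schema.
Any other superkey contains one of these as a subset, so there are no further candidate keys.

{D, E, G}; {D, F, G}; {D, G, H}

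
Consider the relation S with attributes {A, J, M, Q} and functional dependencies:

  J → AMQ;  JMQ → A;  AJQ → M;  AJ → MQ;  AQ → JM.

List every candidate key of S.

J, AQ

{J}⁺: J→AMQ adds A, M, Q → {A, J, M, Q}.
{A, Q}⁺: AQ→JM adds J, M → {A, J, M, Q}. Minimal: {Q}⁺ = {Q}; {A}⁺ = {A} — none reach the full schema.
Any other superkey contains one of these as a subset, so there are no further candidate keys.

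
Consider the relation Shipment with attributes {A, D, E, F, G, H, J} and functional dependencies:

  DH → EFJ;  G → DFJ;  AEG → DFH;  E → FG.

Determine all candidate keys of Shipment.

Attribute A never appears on the right-hand side of any dependency, so A must belong to every candidate key.
{A}⁺ = {A}, which is not all of the schema, so we must add further attributes.
{A, E}⁺: E→FG adds F, G; G→DFJ adds D, J; AEG→DFH adds H → {A, D, E, F, G, H, J}. Minimal: {E}⁺ = {D, E, F, G, J}; {A}⁺ = {A} — none reach the full schema.
{A, D, H}⁺: DH→EFJ adds E, F, J; E→FG adds G → {A, D, E, F, G, H, J}. Minimal: {D, H}⁺ = {D, E, F, G, H, J}; {A, H}⁺ = {A, H}; {A, D}⁺ = {A, D} — none reach the full schema.
{A, G, H}⁺: G→DFJ adds D, F, J; DH→EFJ adds E → {A, D, E, F, G, H, J}. Minimal: {G, H}⁺ = {D, E, F, G, H, J}; {A, H}⁺ = {A, H}; {A, G}⁺ = {A, D, F, G, J} — none reach the full schema.

AE, ADH, AGH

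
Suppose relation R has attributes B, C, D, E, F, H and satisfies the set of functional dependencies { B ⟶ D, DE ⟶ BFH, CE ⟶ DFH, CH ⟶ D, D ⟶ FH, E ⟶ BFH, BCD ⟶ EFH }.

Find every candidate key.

{B, C}, {C, E}

Attribute C never appears on the right-hand side of any dependency, so C must belong to every candidate key.
{C}⁺ = {C}, which is not all of the schema, so we must add further attributes.
{B, C}⁺: B→D adds D; D→FH adds F, H; BCD→EFH adds E → {B, C, D, E, F, H}. Minimal: {C}⁺ = {C}; {B}⁺ = {B, D, F, H} — none reach the full schema.
{C, E}⁺: CE→DFH adds D, F, H; E→BFH adds B → {B, C, D, E, F, H}. Minimal: {E}⁺ = {B, D, E, F, H}; {C}⁺ = {C} — none reach the full schema.
Any other superkey contains one of these as a subset, so there are no further candidate keys.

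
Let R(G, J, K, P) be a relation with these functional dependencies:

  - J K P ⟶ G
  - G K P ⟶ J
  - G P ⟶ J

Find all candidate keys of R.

(G, K, P); (J, K, P)

Attributes K, P never appear on any right-hand side, so every candidate key must contain {K, P}.
{K, P}⁺ = {K, P}, which is not all of the schema, so we must add further attributes.
{G, K, P}⁺: GKP→J adds J → {G, J, K, P}.
{J, K, P}⁺: JKP→G adds G → {G, J, K, P}.
Any other superkey contains one of these as a subset, so there are no further candidate keys.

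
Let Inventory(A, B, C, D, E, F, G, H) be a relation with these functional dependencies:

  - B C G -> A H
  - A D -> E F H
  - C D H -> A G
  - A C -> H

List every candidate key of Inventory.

{A, B, C, D}⁺: AD→EFH adds E, F, H; CDH→AG adds G → {A, B, C, D, E, F, G, H}. Minimal: {B, C, D}⁺ = {B, C, D}; {A, C, D}⁺ = {A, C, D, E, F, G, H}; {A, B, D}⁺ = {A, B, D, E, F, H}; … — none reach the full schema.
{B, C, D, G}⁺: BCG→AH adds A, H; AD→EFH adds E, F → {A, B, C, D, E, F, G, H}. Minimal: {C, D, G}⁺ = {C, D, G}; {B, D, G}⁺ = {B, D, G}; {B, C, G}⁺ = {A, B, C, G, H}; … — none reach the full schema.
{B, C, D, H}⁺: CDH→AG adds A, G; AD→EFH adds E, F → {A, B, C, D, E, F, G, H}. Minimal: {C, D, H}⁺ = {A, C, D, E, F, G, H}; {B, D, H}⁺ = {B, D, H}; {B, C, H}⁺ = {B, C, H}; … — none reach the full schema.

ABCD, BCDG, BCDH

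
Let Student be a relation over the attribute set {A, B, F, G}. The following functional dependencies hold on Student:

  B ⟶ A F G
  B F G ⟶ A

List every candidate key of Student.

Attribute B never appears on the right-hand side of any dependency, so B must belong to every candidate key.
{B}⁺ = {A, B, F, G}, which is all of the schema, so {B} is the only candidate key.

(B)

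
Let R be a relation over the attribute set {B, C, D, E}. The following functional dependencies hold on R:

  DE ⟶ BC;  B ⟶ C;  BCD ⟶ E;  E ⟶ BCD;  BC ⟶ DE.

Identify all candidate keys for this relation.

{B}, {E}

{B}⁺: B→C adds C; BC→DE adds D, E → {B, C, D, E}.
{E}⁺: E→BCD adds B, C, D → {B, C, D, E}.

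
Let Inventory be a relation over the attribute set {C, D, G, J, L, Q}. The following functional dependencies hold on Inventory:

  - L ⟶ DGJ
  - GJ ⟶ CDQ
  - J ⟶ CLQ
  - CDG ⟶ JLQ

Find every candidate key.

J, L, CDG

{J}⁺: J→CLQ adds C, L, Q; L→DGJ adds D, G → {C, D, G, J, L, Q}.
{L}⁺: L→DGJ adds D, G, J; GJ→CDQ adds C, Q → {C, D, G, J, L, Q}.
{C, D, G}⁺: CDG→JLQ adds J, L, Q → {C, D, G, J, L, Q}. Minimal: {D, G}⁺ = {D, G}; {C, G}⁺ = {C, G}; {C, D}⁺ = {C, D} — none reach the full schema.
Any other superkey contains one of these as a subset, so there are no further candidate keys.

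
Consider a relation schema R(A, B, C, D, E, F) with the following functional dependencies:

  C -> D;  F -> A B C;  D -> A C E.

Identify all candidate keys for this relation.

F

Attribute F never appears on the right-hand side of any dependency, so F must belong to every candidate key.
{F}⁺ = {A, B, C, D, E, F}, which is all of the schema, so {F} is the only candidate key.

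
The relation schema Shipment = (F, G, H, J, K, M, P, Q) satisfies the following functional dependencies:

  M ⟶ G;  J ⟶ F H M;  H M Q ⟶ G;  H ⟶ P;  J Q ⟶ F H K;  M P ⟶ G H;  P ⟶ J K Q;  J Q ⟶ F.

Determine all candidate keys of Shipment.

{H}⁺: H→P adds P; P→JKQ adds J, K, Q; JQ→F adds F; J→FHM adds M; HMQ→G adds G → {F, G, H, J, K, M, P, Q}.
{J}⁺: J→FHM adds F, H, M; H→P adds P; MP→GH adds G; P→JKQ adds K, Q → {F, G, H, J, K, M, P, Q}.
{P}⁺: P→JKQ adds J, K, Q; JQ→F adds F; J→FHM adds H, M; HMQ→G adds G → {F, G, H, J, K, M, P, Q}.
Any other superkey contains one of these as a subset, so there are no further candidate keys.

{H}, {J}, {P}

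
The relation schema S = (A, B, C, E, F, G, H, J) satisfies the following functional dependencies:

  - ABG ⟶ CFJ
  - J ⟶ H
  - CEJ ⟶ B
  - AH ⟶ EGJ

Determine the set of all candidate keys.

{A, B, G}, {A, B, H}, {A, B, J}, {A, C, H}, {A, C, J}

Attribute A never appears on the right-hand side of any dependency, so A must belong to every candidate key.
{A}⁺ = {A}, which is not all of the schema, so we must add further attributes.
{A, B, G}⁺: ABG→CFJ adds C, F, J; J→H adds H; AH→EGJ adds E → {A, B, C, E, F, G, H, J}. Minimal: {B, G}⁺ = {B, G}; {A, G}⁺ = {A, G}; {A, B}⁺ = {A, B} — none reach the full schema.
{A, B, H}⁺: AH→EGJ adds E, G, J; ABG→CFJ adds C, F → {A, B, C, E, F, G, H, J}. Minimal: {B, H}⁺ = {B, H}; {A, H}⁺ = {A, E, G, H, J}; {A, B}⁺ = {A, B} — none reach the full schema.
{A, B, J}⁺: J→H adds H; AH→EGJ adds E, G; ABG→CFJ adds C, F → {A, B, C, E, F, G, H, J}. Minimal: {B, J}⁺ = {B, H, J}; {A, J}⁺ = {A, E, G, H, J}; {A, B}⁺ = {A, B} — none reach the full schema.
{A, C, H}⁺: AH→EGJ adds E, G, J; CEJ→B adds B; ABG→CFJ adds F → {A, B, C, E, F, G, H, J}. Minimal: {C, H}⁺ = {C, H}; {A, H}⁺ = {A, E, G, H, J}; {A, C}⁺ = {A, C} — none reach the full schema.
{A, C, J}⁺: J→H adds H; AH→EGJ adds E, G; CEJ→B adds B; ABG→CFJ adds F → {A, B, C, E, F, G, H, J}. Minimal: {C, J}⁺ = {C, H, J}; {A, J}⁺ = {A, E, G, H, J}; {A, C}⁺ = {A, C} — none reach the full schema.
Any other superkey contains one of these as a subset, so there are no further candidate keys.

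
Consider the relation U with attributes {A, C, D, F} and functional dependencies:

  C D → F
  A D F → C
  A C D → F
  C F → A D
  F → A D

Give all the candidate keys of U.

{F}⁺: F→AD adds A, D; ADF→C adds C → {A, C, D, F}.
{C, D}⁺: CD→F adds F; CF→AD adds A → {A, C, D, F}.

F, CD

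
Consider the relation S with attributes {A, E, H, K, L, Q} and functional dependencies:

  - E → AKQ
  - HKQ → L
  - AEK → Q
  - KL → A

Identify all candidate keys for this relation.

{E, H}

Attributes E, H never appear on any right-hand side, so every candidate key must contain {E, H}.
{E, H}⁺ = {A, E, H, K, L, Q}, which is all of the schema, so {E, H} is the only candidate key.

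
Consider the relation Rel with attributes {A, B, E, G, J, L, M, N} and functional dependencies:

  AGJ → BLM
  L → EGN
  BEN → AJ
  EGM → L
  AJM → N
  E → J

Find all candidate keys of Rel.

{A, L}⁺: L→EGN adds E, G, N; E→J adds J; AGJ→BLM adds B, M → {A, B, E, G, J, L, M, N}.
{B, L}⁺: L→EGN adds E, G, N; BEN→AJ adds A, J; AGJ→BLM adds M → {A, B, E, G, J, L, M, N}.
{A, E, G}⁺: E→J adds J; AGJ→BLM adds B, L, M; L→EGN adds N → {A, B, E, G, J, L, M, N}.
{A, G, J}⁺: AGJ→BLM adds B, L, M; L→EGN adds E, N → {A, B, E, G, J, L, M, N}.
{B, E, G, M}⁺: EGM→L adds L; E→J adds J; L→EGN adds N; BEN→AJ adds A → {A, B, E, G, J, L, M, N}.
{B, E, G, N}⁺: BEN→AJ adds A, J; AGJ→BLM adds L, M → {A, B, E, G, J, L, M, N}.

{A, L}, {B, L}, {A, E, G}, {A, G, J}, {B, E, G, M}, {B, E, G, N}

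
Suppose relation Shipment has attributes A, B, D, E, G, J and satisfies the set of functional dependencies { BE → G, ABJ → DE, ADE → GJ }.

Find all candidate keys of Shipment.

{A, B, J}⁺: ABJ→DE adds D, E; ADE→GJ adds G → {A, B, D, E, G, J}. Minimal: {B, J}⁺ = {B, J}; {A, J}⁺ = {A, J}; {A, B}⁺ = {A, B} — none reach the full schema.
{A, B, D, E}⁺: BE→G adds G; ADE→GJ adds J → {A, B, D, E, G, J}. Minimal: {B, D, E}⁺ = {B, D, E, G}; {A, D, E}⁺ = {A, D, E, G, J}; {A, B, E}⁺ = {A, B, E, G}; … — none reach the full schema.

{A, B, J}; {A, B, D, E}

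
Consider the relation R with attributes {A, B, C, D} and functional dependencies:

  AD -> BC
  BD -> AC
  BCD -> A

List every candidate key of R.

AD, BD

Attribute D never appears on the right-hand side of any dependency, so D must belong to every candidate key.
{D}⁺ = {D}, which is not all of the schema, so we must add further attributes.
{A, D}⁺: AD→BC adds B, C → {A, B, C, D}. Minimal: {D}⁺ = {D}; {A}⁺ = {A} — none reach the full schema.
{B, D}⁺: BD→AC adds A, C → {A, B, C, D}. Minimal: {D}⁺ = {D}; {B}⁺ = {B} — none reach the full schema.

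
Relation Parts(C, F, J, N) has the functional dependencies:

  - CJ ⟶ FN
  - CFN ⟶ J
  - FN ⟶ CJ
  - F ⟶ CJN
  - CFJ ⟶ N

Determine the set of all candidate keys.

{F}, {C, J}

{F}⁺: F→CJN adds C, J, N → {C, F, J, N}.
{C, J}⁺: CJ→FN adds F, N → {C, F, J, N}. Minimal: {J}⁺ = {J}; {C}⁺ = {C} — none reach the full schema.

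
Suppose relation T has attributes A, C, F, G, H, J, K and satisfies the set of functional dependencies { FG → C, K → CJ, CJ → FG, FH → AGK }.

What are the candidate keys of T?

{F, H}, {H, K}, {C, H, J}

Attribute H never appears on the right-hand side of any dependency, so H must belong to every candidate key.
{H}⁺ = {H}, which is not all of the schema, so we must add further attributes.
{F, H}⁺: FH→AGK adds A, G, K; FG→C adds C; K→CJ adds J → {A, C, F, G, H, J, K}.
{H, K}⁺: K→CJ adds C, J; CJ→FG adds F, G; FH→AGK adds A → {A, C, F, G, H, J, K}.
{C, H, J}⁺: CJ→FG adds F, G; FH→AGK adds A, K → {A, C, F, G, H, J, K}.
Any other superkey contains one of these as a subset, so there are no further candidate keys.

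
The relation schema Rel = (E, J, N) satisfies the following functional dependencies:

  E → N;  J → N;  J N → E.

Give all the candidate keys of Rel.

{J}

Attribute J never appears on the right-hand side of any dependency, so J must belong to every candidate key.
{J}⁺ = {E, J, N}, which is all of the schema, so {J} is the only candidate key.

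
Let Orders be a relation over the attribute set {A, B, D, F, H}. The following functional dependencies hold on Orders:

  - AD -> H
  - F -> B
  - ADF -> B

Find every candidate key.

{A, D, F}

Attributes A, D, F never appear on any right-hand side, so every candidate key must contain {A, D, F}.
{A, D, F}⁺ = {A, B, D, F, H}, which is all of the schema, so {A, D, F} is the only candidate key.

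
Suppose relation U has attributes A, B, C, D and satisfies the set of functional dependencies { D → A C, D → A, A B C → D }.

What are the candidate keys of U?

{B, D}; {A, B, C}

Attribute B never appears on the right-hand side of any dependency, so B must belong to every candidate key.
{B}⁺ = {B}, which is not all of the schema, so we must add further attributes.
{B, D}⁺: D→AC adds A, C → {A, B, C, D}.
{A, B, C}⁺: ABC→D adds D → {A, B, C, D}.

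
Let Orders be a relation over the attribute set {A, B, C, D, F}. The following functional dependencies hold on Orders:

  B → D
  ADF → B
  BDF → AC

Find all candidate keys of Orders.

Attribute F never appears on the right-hand side of any dependency, so F must belong to every candidate key.
{F}⁺ = {F}, which is not all of the schema, so we must add further attributes.
{B, F}⁺: B→D adds D; BDF→AC adds A, C → {A, B, C, D, F}. Minimal: {F}⁺ = {F}; {B}⁺ = {B, D} — none reach the full schema.
{A, D, F}⁺: ADF→B adds B; BDF→AC adds C → {A, B, C, D, F}. Minimal: {D, F}⁺ = {D, F}; {A, F}⁺ = {A, F}; {A, D}⁺ = {A, D} — none reach the full schema.

{B, F}, {A, D, F}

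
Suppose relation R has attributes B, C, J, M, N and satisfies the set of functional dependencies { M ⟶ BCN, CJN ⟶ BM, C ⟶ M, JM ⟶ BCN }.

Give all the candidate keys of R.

(C, J), (J, M)

Attribute J never appears on the right-hand side of any dependency, so J must belong to every candidate key.
{J}⁺ = {J}, which is not all of the schema, so we must add further attributes.
{C, J}⁺: C→M adds M; JM→BCN adds B, N → {B, C, J, M, N}. Minimal: {J}⁺ = {J}; {C}⁺ = {B, C, M, N} — none reach the full schema.
{J, M}⁺: M→BCN adds B, C, N → {B, C, J, M, N}. Minimal: {M}⁺ = {B, C, M, N}; {J}⁺ = {J} — none reach the full schema.
Any other superkey contains one of these as a subset, so there are no further candidate keys.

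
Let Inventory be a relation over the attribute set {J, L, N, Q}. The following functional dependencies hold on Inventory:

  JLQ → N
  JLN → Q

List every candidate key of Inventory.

{J, L, N}⁺: JLN→Q adds Q → {J, L, N, Q}. Minimal: {L, N}⁺ = {L, N}; {J, N}⁺ = {J, N}; {J, L}⁺ = {J, L} — none reach the full schema.
{J, L, Q}⁺: JLQ→N adds N → {J, L, N, Q}. Minimal: {L, Q}⁺ = {L, Q}; {J, Q}⁺ = {J, Q}; {J, L}⁺ = {J, L} — none reach the full schema.
Any other superkey contains one of these as a subset, so there are no further candidate keys.

{J, L, N}; {J, L, Q}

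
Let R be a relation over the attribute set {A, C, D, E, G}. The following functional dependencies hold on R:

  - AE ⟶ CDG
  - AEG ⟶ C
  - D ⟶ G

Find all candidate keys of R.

(A, E)

Attributes A, E never appear on any right-hand side, so every candidate key must contain {A, E}.
{A, E}⁺ = {A, C, D, E, G}, which is all of the schema, so {A, E} is the only candidate key.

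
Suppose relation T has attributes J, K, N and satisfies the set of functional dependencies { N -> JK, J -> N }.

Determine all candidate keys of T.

{J}⁺: J→N adds N; N→JK adds K → {J, K, N}.
{N}⁺: N→JK adds J, K → {J, K, N}.
Any other superkey contains one of these as a subset, so there are no further candidate keys.

{J}, {N}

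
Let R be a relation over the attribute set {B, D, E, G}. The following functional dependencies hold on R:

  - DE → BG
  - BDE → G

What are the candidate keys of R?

{D, E}⁺: DE→BG adds B, G → {B, D, E, G}.

DE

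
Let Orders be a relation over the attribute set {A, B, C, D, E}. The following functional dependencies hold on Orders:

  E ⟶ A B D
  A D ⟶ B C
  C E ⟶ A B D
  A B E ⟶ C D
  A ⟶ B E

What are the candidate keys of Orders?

{A}⁺: A→BE adds B, E; E→ABD adds D; AD→BC adds C → {A, B, C, D, E}.
{E}⁺: E→ABD adds A, B, D; AD→BC adds C → {A, B, C, D, E}.

(A), (E)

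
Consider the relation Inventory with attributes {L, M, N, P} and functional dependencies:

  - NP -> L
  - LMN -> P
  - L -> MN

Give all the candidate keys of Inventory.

L, NP

{L}⁺: L→MN adds M, N; LMN→P adds P → {L, M, N, P}.
{N, P}⁺: NP→L adds L; L→MN adds M → {L, M, N, P}. Minimal: {P}⁺ = {P}; {N}⁺ = {N} — none reach the full schema.
Any other superkey contains one of these as a subset, so there are no further candidate keys.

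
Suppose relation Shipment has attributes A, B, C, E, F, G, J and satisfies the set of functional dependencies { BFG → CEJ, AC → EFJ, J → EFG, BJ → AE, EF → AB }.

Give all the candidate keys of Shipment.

J; AC; BFG; CEF; EFG

{J}⁺: J→EFG adds E, F, G; EF→AB adds A, B; BFG→CEJ adds C → {A, B, C, E, F, G, J}.
{A, C}⁺: AC→EFJ adds E, F, J; J→EFG adds G; EF→AB adds B → {A, B, C, E, F, G, J}. Minimal: {C}⁺ = {C}; {A}⁺ = {A} — none reach the full schema.
{B, F, G}⁺: BFG→CEJ adds C, E, J; BJ→AE adds A → {A, B, C, E, F, G, J}. Minimal: {F, G}⁺ = {F, G}; {B, G}⁺ = {B, G}; {B, F}⁺ = {B, F} — none reach the full schema.
{C, E, F}⁺: EF→AB adds A, B; AC→EFJ adds J; J→EFG adds G → {A, B, C, E, F, G, J}. Minimal: {E, F}⁺ = {A, B, E, F}; {C, F}⁺ = {C, F}; {C, E}⁺ = {C, E} — none reach the full schema.
{E, F, G}⁺: EF→AB adds A, B; BFG→CEJ adds C, J → {A, B, C, E, F, G, J}. Minimal: {F, G}⁺ = {F, G}; {E, G}⁺ = {E, G}; {E, F}⁺ = {A, B, E, F} — none reach the full schema.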